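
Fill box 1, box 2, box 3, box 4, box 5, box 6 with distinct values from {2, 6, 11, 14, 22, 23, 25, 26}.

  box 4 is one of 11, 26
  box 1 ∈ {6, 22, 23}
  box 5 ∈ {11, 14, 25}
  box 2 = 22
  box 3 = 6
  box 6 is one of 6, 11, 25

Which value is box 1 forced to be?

23

box 2's domain is down to {22}, so box 2 = 22. Eliminate 22 elsewhere: box 1.
That leaves box 3 = 6. Remove 6 from box 1, box 6.
So box 1 = 23.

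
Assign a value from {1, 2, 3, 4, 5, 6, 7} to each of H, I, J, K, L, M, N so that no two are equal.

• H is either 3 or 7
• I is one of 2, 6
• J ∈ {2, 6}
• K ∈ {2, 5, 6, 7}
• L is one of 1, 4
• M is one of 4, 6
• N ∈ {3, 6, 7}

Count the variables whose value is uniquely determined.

3

The 7 variables draw from only 7 values {1, 2, 3, 4, 5, 6, 7}, so each is used; only L can be 1, hence L = 1.
The 6 still-open variables together cover exactly {2, 3, 4, 5, 6, 7} — 6 values for 6 variables — and 4 appears only in M's list, so M = 4.
Among the 5 still-open variables, 5 fits only K (and all 5 values in {2, 3, 5, 6, 7} must be used), so K = 5.
I and J share exactly the 2 values {2, 6}; by pigeonhole those values go to them, so strike 2, 6 from N.
Determined: K=5, L=1, M=4. The other variables each still have more than one consistent value. That makes 3.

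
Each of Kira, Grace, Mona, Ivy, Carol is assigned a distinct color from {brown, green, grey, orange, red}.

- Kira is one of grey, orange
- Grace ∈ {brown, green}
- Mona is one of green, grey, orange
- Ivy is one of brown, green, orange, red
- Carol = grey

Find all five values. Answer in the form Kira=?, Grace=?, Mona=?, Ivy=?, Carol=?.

Carol must be grey (only option left). So Kira, Mona can't be grey.
Kira's domain is down to {orange}, so Kira = orange. Strike orange from Mona, Ivy.
Mona must be green (only option left). Strike green from Grace, Ivy.
That leaves Grace = brown. Strike brown from Ivy.
Ivy's domain is down to {red}, so Ivy = red.

Kira=orange, Grace=brown, Mona=green, Ivy=red, Carol=grey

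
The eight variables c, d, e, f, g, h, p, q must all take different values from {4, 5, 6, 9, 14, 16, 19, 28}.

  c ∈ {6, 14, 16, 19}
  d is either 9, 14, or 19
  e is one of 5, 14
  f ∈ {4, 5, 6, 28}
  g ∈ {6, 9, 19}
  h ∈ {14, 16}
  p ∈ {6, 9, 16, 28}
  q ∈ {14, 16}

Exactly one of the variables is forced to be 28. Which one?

p

The 8 variables draw from only 8 values {4, 5, 6, 9, 14, 16, 19, 28}, so each is used; only f can be 4, hence f = 4.
The 7 still-open variables draw from only 7 values {5, 6, 9, 14, 16, 19, 28}, so each is used; only e can be 5, hence e = 5.
Among the 6 still-open variables, 28 fits only p (and all 6 values in {6, 9, 14, 16, 19, 28} must be used), so p = 28.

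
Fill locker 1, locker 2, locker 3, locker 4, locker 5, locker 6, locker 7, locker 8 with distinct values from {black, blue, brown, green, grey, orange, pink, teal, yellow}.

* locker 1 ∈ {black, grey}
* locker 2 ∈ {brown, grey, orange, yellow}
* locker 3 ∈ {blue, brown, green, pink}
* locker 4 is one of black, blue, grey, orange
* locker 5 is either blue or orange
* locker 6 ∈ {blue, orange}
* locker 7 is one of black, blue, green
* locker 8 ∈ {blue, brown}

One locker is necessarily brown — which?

locker 8

The 8 variables together cover exactly {black, blue, brown, green, grey, orange, pink, yellow} — 8 values for 8 variables — and pink appears only in locker 3's list, so locker 3 = pink.
The 7 still-open variables together cover exactly {black, blue, brown, green, grey, orange, yellow} — 7 values for 7 variables — and green appears only in locker 7's list, so locker 7 = green.
The 6 still-open variables draw from only 6 values {black, blue, brown, grey, orange, yellow}, so each is used; only locker 2 can be yellow, hence locker 2 = yellow.
The 5 still-open variables together cover exactly {black, blue, brown, grey, orange} — 5 values for 5 variables — and brown appears only in locker 8's list, so locker 8 = brown.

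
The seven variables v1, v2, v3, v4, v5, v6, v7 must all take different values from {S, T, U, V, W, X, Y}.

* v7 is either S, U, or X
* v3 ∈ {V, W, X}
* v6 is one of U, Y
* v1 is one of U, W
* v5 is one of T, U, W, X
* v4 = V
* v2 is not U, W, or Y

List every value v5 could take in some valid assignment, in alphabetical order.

T, U, W, X

v4 must be V (only option left). Eliminate V elsewhere: v2, v3.
The 6 still-open variables draw from only 6 values {S, T, U, W, X, Y}, so each is used; only v6 can be Y, hence v6 = Y.
No further eliminations apply; v5 can still be any of T, U, W, X.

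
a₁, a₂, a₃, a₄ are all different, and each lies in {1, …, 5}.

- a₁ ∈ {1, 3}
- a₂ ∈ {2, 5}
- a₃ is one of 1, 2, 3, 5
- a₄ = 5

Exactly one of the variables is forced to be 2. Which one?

a₂

a₄ must be 5 (only option left). Eliminate 5 elsewhere: a₂, a₃.
So 2 goes to a₂.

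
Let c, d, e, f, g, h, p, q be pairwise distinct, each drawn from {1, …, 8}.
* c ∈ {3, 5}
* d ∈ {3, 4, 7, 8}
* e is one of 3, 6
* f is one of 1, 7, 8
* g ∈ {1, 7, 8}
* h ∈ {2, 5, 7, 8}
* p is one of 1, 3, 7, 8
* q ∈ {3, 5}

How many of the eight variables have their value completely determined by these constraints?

3

Among the 8 variables, 2 fits only h (and all 8 values in {1, 2, 3, 4, 5, 6, 7, 8} must be used), so h = 2.
The 7 still-open variables together cover exactly {1, 3, 4, 5, 6, 7, 8} — 7 values for 7 variables — and 4 appears only in d's list, so d = 4.
Among the 6 still-open variables, 6 fits only e (and all 6 values in {1, 3, 5, 6, 7, 8} must be used), so e = 6.
The 2 variables c and q are confined to {3, 5}, which locks those values in; drop them from p.
Determined: d=4, e=6, h=2. The other variables each still have more than one consistent value. That makes 3.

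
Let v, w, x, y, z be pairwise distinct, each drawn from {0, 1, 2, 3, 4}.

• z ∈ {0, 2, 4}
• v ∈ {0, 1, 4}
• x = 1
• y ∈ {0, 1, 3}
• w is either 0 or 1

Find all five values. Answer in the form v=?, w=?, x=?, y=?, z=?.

x has just one choice, so x = 1. Strike 1 from v, w, y.
w must be 0 (only option left). Strike 0 from v, y, z.
y's domain is down to {3}, so y = 3.
v must be 4 (only option left). Eliminate 4 elsewhere: z.
That leaves z = 2.

v=4, w=0, x=1, y=3, z=2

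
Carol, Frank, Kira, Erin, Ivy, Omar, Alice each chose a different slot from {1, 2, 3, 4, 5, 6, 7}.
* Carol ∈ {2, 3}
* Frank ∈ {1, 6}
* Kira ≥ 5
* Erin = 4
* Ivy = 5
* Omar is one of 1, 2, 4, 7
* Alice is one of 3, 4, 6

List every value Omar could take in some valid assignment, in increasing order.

Erin must be 4 (only option left). Remove 4 from Omar, Alice.
Ivy has just one choice, so Ivy = 5. So Kira can't be 5.
No further eliminations apply; Omar can still be any of 1, 2, 7.

1, 2, 7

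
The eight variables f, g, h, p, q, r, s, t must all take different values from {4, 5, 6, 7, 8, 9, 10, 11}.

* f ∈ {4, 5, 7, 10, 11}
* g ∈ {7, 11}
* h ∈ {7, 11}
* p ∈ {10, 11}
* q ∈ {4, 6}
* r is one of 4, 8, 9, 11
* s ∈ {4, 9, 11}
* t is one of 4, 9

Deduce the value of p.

10

Among the 8 variables, 5 fits only f (and all 8 values in {4, 5, 6, 7, 8, 9, 10, 11} must be used), so f = 5.
The 7 still-open variables together cover exactly {4, 6, 7, 8, 9, 10, 11} — 7 values for 7 variables — and 6 appears only in q's list, so q = 6.
The 6 still-open variables draw from only 6 values {4, 7, 8, 9, 10, 11}, so each is used; only r can be 8, hence r = 8.
The 5 still-open variables draw from only 5 values {4, 7, 9, 10, 11}, so each is used; only p can be 10, hence p = 10.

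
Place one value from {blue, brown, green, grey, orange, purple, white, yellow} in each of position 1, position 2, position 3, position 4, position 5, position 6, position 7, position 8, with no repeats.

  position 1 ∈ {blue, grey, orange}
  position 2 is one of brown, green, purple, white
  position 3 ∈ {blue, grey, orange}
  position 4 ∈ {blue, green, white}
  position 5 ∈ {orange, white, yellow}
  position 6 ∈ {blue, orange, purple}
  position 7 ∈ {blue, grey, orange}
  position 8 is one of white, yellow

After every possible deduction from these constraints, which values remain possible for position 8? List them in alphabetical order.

white, yellow

The 8 variables draw from only 8 values {blue, brown, green, grey, orange, purple, white, yellow}, so each is used; only position 2 can be brown, hence position 2 = brown.
The 7 still-open variables together cover exactly {blue, green, grey, orange, purple, white, yellow} — 7 values for 7 variables — and green appears only in position 4's list, so position 4 = green.
The 6 still-open variables together cover exactly {blue, grey, orange, purple, white, yellow} — 6 values for 6 variables — and purple appears only in position 6's list, so position 6 = purple.
position 1, position 3, position 7 between them cover only {blue, grey, orange} — a naked triple. Remove those values from position 5.
No further eliminations apply; position 8 can still be any of white, yellow.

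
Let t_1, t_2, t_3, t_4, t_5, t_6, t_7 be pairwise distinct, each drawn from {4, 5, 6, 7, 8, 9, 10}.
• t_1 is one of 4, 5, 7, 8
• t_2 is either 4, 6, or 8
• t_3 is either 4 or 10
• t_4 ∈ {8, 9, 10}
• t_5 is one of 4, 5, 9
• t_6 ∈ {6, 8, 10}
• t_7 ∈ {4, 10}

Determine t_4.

9

The 7 variables together cover exactly {4, 5, 6, 7, 8, 9, 10} — 7 values for 7 variables — and 7 appears only in t_1's list, so t_1 = 7.
The 6 still-open variables draw from only 6 values {4, 5, 6, 8, 9, 10}, so each is used; only t_5 can be 5, hence t_5 = 5.
The 5 still-open variables draw from only 5 values {4, 6, 8, 9, 10}, so each is used; only t_4 can be 9, hence t_4 = 9.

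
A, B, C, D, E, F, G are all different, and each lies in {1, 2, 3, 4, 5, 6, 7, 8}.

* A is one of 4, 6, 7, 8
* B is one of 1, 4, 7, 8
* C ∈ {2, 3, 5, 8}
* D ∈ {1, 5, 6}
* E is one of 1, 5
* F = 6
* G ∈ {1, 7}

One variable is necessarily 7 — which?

G

F's domain is down to {6}, so F = 6. So A, D can't be 6.
D and E share exactly the 2 values {1, 5}; by pigeonhole those values go to them, so strike 1, 5 from B, C, G.
So 7 goes to G.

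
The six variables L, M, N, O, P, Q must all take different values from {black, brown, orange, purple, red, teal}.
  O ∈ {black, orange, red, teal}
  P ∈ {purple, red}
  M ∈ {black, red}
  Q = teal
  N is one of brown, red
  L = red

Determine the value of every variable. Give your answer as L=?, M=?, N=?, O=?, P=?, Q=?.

L must be red (only option left). Remove red from M, N, O, P.
M must be black (only option left). Strike black from O.
N's domain is down to {brown}, so N = brown.
P must be purple (only option left).
That leaves Q = teal. Remove teal from O.
O has just one choice, so O = orange.

L=red, M=black, N=brown, O=orange, P=purple, Q=teal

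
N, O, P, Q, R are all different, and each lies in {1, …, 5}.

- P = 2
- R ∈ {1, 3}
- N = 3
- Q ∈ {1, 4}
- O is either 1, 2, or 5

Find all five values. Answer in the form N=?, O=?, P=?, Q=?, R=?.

N has just one choice, so N = 3. Strike 3 from R.
P's domain is down to {2}, so P = 2. So O can't be 2.
R has just one choice, so R = 1. Remove 1 from O, Q.
That leaves O = 5.
Q must be 4 (only option left).

N=3, O=5, P=2, Q=4, R=1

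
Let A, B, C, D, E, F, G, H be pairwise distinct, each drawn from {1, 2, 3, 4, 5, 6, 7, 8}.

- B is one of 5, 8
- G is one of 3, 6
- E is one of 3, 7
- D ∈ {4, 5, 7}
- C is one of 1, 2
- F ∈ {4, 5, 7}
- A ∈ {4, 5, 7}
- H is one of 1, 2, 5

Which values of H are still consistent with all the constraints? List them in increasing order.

1, 2

The 8 variables draw from only 8 values {1, 2, 3, 4, 5, 6, 7, 8}, so each is used; only G can be 6, hence G = 6.
The 7 still-open variables together cover exactly {1, 2, 3, 4, 5, 7, 8} — 7 values for 7 variables — and 3 appears only in E's list, so E = 3.
Among the 6 still-open variables, 8 fits only B (and all 6 values in {1, 2, 4, 5, 7, 8} must be used), so B = 8.
A, D, F between them cover only {4, 5, 7} — a naked triple. Remove those values from H.
No further eliminations apply; H can still be any of 1, 2.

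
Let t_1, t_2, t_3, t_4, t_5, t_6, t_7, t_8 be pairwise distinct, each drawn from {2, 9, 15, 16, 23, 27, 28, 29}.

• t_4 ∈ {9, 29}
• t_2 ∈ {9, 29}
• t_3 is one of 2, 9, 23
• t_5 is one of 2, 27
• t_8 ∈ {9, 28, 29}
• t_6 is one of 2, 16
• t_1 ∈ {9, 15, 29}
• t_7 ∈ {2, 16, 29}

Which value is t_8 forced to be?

Among the 8 variables, 15 fits only t_1 (and all 8 values in {2, 9, 15, 16, 23, 27, 28, 29} must be used), so t_1 = 15.
Among the 7 still-open variables, 23 fits only t_3 (and all 7 values in {2, 9, 16, 23, 27, 28, 29} must be used), so t_3 = 23.
Among the 6 still-open variables, 27 fits only t_5 (and all 6 values in {2, 9, 16, 27, 28, 29} must be used), so t_5 = 27.
The 5 still-open variables draw from only 5 values {2, 9, 16, 28, 29}, so each is used; only t_8 can be 28, hence t_8 = 28.

28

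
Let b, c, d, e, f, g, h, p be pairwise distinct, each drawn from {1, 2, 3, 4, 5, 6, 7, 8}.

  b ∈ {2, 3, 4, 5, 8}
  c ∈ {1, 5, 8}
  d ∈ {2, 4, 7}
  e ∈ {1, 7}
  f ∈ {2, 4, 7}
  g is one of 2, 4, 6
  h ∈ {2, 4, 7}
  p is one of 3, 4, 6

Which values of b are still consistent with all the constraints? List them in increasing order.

5, 8

d, f, h between them cover only {2, 4, 7} — a naked triple. Remove those values from b, e, g, p.
e's domain is down to {1}, so e = 1. Strike 1 from c.
g must be 6 (only option left). Remove 6 from p.
p must be 3 (only option left). So b can't be 3.
No further eliminations apply; b can still be any of 5, 8.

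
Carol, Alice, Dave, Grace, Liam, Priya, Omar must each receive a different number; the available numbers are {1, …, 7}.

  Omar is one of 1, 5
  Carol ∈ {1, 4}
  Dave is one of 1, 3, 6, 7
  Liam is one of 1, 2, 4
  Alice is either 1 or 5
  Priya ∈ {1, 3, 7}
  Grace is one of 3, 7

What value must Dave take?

6

The 7 variables together cover exactly {1, 2, 3, 4, 5, 6, 7} — 7 values for 7 variables — and 2 appears only in Liam's list, so Liam = 2.
The 6 still-open variables draw from only 6 values {1, 3, 4, 5, 6, 7}, so each is used; only Carol can be 4, hence Carol = 4.
Among the 5 still-open variables, 6 fits only Dave (and all 5 values in {1, 3, 5, 6, 7} must be used), so Dave = 6.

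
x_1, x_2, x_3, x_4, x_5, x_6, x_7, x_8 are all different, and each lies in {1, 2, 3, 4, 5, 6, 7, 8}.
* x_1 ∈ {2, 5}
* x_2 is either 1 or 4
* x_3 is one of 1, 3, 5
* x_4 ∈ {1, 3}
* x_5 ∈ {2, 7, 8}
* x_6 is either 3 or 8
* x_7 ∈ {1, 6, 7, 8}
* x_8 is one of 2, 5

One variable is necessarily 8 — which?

x_6

The 8 variables together cover exactly {1, 2, 3, 4, 5, 6, 7, 8} — 8 values for 8 variables — and 4 appears only in x_2's list, so x_2 = 4.
The 7 still-open variables together cover exactly {1, 2, 3, 5, 6, 7, 8} — 7 values for 7 variables — and 6 appears only in x_7's list, so x_7 = 6.
Among the 6 still-open variables, 7 fits only x_5 (and all 6 values in {1, 2, 3, 5, 7, 8} must be used), so x_5 = 7.
The 5 still-open variables draw from only 5 values {1, 2, 3, 5, 8}, so each is used; only x_6 can be 8, hence x_6 = 8.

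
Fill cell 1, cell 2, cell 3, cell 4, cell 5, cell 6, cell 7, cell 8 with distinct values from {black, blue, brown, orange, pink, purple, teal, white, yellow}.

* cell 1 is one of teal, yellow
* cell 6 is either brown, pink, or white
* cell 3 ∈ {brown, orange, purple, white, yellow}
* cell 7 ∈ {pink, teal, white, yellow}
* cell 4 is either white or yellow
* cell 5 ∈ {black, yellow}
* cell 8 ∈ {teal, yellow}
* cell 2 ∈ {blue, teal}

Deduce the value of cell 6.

brown

cell 1 and cell 8 share exactly the 2 values {teal, yellow}; by pigeonhole those values go to them, so strike teal, yellow from cell 2, cell 3, cell 4, cell 5, cell 7.
cell 2 must be blue (only option left).
That leaves cell 4 = white. Strike white from cell 3, cell 6, cell 7.
That leaves cell 5 = black.
That leaves cell 7 = pink. Remove pink from cell 6.
So cell 6 = brown.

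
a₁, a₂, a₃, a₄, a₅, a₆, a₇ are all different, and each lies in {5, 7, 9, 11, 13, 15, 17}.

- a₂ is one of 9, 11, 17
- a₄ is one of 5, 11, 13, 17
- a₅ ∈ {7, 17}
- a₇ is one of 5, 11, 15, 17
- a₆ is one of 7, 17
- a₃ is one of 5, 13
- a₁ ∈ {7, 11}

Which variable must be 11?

a₁

Among the 7 variables, 9 fits only a₂ (and all 7 values in {5, 7, 9, 11, 13, 15, 17} must be used), so a₂ = 9.
The 6 still-open variables together cover exactly {5, 7, 11, 13, 15, 17} — 6 values for 6 variables — and 15 appears only in a₇'s list, so a₇ = 15.
a₅ and a₆ share exactly the 2 values {7, 17}; by pigeonhole those values go to them, so strike 7, 17 from a₁, a₄.
So 11 goes to a₁.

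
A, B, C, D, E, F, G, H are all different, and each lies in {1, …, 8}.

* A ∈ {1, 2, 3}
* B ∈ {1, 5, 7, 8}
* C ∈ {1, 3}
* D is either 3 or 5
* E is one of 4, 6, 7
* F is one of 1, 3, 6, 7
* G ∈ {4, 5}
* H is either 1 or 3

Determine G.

Among the 8 variables, 2 fits only A (and all 8 values in {1, 2, 3, 4, 5, 6, 7, 8} must be used), so A = 2.
The 7 still-open variables together cover exactly {1, 3, 4, 5, 6, 7, 8} — 7 values for 7 variables — and 8 appears only in B's list, so B = 8.
The 2 variables C and H are confined to {1, 3}, which locks those values in; drop them from D, F.
That leaves D = 5. Eliminate 5 elsewhere: G.
So G = 4.

4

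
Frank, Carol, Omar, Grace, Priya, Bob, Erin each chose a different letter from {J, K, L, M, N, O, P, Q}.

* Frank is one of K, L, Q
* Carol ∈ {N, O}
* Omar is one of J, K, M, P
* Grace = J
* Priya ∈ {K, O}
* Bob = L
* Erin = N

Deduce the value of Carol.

Grace has just one choice, so Grace = J. Strike J from Omar.
That leaves Bob = L. Strike L from Frank.
Erin has just one choice, so Erin = N. So Carol can't be N.
So Carol = O.

O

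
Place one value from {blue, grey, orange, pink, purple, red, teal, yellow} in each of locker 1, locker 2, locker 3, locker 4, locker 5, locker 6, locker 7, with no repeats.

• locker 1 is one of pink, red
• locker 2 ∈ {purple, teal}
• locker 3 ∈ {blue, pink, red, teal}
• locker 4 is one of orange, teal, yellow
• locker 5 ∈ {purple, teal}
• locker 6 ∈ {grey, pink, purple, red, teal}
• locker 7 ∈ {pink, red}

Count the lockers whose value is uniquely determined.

2

The 2 variables locker 1 and locker 7 are confined to {pink, red}, which locks those values in; drop them from locker 3, locker 6.
locker 2 and locker 5 share exactly the 2 values {purple, teal}; by pigeonhole those values go to them, so strike purple, teal from locker 3, locker 4, locker 6.
locker 3 must be blue (only option left).
That leaves locker 6 = grey.
Determined: locker 3=blue, locker 6=grey. The other lockers each still have more than one consistent value. That makes 2.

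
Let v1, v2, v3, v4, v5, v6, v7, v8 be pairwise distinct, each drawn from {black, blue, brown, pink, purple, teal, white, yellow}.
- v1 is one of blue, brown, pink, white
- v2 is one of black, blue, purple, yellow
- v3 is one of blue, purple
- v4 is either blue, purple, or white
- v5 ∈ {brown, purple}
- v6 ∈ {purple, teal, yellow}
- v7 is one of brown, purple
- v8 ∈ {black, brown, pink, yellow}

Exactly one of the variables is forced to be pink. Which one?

Among the 8 variables, teal fits only v6 (and all 8 values in {black, blue, brown, pink, purple, teal, white, yellow} must be used), so v6 = teal.
The 2 variables v5 and v7 are confined to {brown, purple}, which locks those values in; drop them from v1, v2, v3, v4, v8.
v3's domain is down to {blue}, so v3 = blue. Eliminate blue elsewhere: v1, v2, v4.
That leaves v4 = white. Remove white from v1.
So pink goes to v1.

v1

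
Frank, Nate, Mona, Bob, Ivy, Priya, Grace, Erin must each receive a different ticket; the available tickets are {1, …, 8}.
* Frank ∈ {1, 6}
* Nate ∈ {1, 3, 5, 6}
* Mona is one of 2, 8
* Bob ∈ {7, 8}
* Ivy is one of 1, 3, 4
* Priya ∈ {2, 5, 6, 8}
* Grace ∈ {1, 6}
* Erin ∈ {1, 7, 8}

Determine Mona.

Among the 8 variables, 4 fits only Ivy (and all 8 values in {1, 2, 3, 4, 5, 6, 7, 8} must be used), so Ivy = 4.
Among the 7 still-open variables, 3 fits only Nate (and all 7 values in {1, 2, 3, 5, 6, 7, 8} must be used), so Nate = 3.
Among the 6 still-open variables, 5 fits only Priya (and all 6 values in {1, 2, 5, 6, 7, 8} must be used), so Priya = 5.
The 5 still-open variables draw from only 5 values {1, 2, 6, 7, 8}, so each is used; only Mona can be 2, hence Mona = 2.

2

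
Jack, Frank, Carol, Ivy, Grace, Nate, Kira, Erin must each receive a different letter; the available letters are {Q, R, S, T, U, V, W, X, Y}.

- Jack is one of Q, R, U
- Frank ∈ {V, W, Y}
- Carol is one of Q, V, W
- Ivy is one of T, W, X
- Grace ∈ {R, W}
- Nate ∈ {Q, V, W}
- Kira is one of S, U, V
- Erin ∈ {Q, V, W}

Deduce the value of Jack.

Carol, Nate, Erin between them cover only {Q, V, W} — a naked triple. Remove those values from Jack, Frank, Ivy, Grace, Kira.
That leaves Frank = Y.
Grace's domain is down to {R}, so Grace = R. Strike R from Jack.
So Jack = U.

U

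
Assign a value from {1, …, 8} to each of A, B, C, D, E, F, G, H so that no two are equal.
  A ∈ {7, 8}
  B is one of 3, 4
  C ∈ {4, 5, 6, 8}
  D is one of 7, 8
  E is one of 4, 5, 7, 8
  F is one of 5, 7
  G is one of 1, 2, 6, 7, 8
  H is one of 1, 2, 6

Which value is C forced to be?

6

The 8 variables together cover exactly {1, 2, 3, 4, 5, 6, 7, 8} — 8 values for 8 variables — and 3 appears only in B's list, so B = 3.
A and D share exactly the 2 values {7, 8}; by pigeonhole those values go to them, so strike 7, 8 from C, E, F, G.
F must be 5 (only option left). Strike 5 from C, E.
That leaves E = 4. Strike 4 from C.
So C = 6.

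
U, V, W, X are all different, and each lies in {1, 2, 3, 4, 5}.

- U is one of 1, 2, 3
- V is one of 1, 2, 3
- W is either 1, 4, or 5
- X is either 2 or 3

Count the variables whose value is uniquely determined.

U, V, X between them cover only {1, 2, 3} — a naked triple. Remove those values from W.
Determined: none. The other variables each still have more than one consistent value. That makes 0.

0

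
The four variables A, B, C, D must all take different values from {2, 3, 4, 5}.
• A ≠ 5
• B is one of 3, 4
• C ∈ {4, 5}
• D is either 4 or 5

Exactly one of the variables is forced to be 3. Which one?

B

The 4 variables draw from only 4 values {2, 3, 4, 5}, so each is used; only A can be 2, hence A = 2.
The 3 still-open variables together cover exactly {3, 4, 5} — 3 values for 3 variables — and 3 appears only in B's list, so B = 3.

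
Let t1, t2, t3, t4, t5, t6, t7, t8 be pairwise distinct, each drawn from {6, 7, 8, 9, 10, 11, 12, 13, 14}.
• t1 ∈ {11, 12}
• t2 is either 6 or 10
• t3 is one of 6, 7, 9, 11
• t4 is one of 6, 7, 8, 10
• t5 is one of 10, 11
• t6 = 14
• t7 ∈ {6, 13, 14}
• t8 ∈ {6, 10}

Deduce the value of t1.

12

t6 has just one choice, so t6 = 14. Eliminate 14 elsewhere: t7.
t2 and t8 between them cover only {6, 10} — a naked pair. Remove those values from t3, t4, t5, t7.
t5 has just one choice, so t5 = 11. Strike 11 from t1, t3.
So t1 = 12.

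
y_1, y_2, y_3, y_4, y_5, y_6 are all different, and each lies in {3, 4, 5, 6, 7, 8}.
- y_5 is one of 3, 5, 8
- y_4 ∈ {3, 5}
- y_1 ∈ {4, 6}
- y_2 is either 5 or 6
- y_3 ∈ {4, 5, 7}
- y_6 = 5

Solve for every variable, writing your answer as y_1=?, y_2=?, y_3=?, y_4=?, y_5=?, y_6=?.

y_1=4, y_2=6, y_3=7, y_4=3, y_5=8, y_6=5

y_6 has just one choice, so y_6 = 5. So y_2, y_3, y_4, y_5 can't be 5.
That leaves y_2 = 6. Remove 6 from y_1.
y_4 must be 3 (only option left). Strike 3 from y_5.
That leaves y_5 = 8.
y_1 has just one choice, so y_1 = 4. Eliminate 4 elsewhere: y_3.
y_3's domain is down to {7}, so y_3 = 7.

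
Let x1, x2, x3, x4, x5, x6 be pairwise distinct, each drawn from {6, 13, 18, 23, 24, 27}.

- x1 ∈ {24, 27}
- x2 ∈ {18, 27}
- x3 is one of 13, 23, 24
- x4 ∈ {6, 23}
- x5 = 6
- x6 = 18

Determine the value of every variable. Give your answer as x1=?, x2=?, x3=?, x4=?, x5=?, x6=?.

x5's domain is down to {6}, so x5 = 6. Eliminate 6 elsewhere: x4.
That leaves x6 = 18. Strike 18 from x2.
x2 has just one choice, so x2 = 27. Remove 27 from x1.
That leaves x4 = 23. So x3 can't be 23.
x1 must be 24 (only option left). Strike 24 from x3.
That leaves x3 = 13.

x1=24, x2=27, x3=13, x4=23, x5=6, x6=18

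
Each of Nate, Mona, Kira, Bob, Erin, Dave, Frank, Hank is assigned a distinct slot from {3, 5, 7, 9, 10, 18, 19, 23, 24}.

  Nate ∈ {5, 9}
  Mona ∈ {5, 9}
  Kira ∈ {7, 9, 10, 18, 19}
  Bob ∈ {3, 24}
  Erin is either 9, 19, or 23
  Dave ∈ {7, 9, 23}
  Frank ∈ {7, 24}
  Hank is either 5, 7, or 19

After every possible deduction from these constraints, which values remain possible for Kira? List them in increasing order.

10, 18

Nate and Mona between them cover only {5, 9} — a naked pair. Remove those values from Kira, Erin, Dave, Hank.
Erin, Dave, Hank share exactly the 3 values {7, 19, 23}; by pigeonhole those values go to them, so strike 7, 19, 23 from Kira, Frank.
That leaves Frank = 24. Eliminate 24 elsewhere: Bob.
Bob's domain is down to {3}, so Bob = 3.
No further eliminations apply; Kira can still be any of 10, 18.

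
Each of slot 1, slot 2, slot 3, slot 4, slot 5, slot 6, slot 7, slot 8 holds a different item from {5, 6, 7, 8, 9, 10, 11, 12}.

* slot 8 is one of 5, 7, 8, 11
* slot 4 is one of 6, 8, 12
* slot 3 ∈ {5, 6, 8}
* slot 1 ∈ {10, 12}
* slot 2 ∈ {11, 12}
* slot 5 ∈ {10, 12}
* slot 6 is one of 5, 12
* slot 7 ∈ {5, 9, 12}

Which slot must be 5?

Among the 8 variables, 7 fits only slot 8 (and all 8 values in {5, 6, 7, 8, 9, 10, 11, 12} must be used), so slot 8 = 7.
The 7 still-open variables draw from only 7 values {5, 6, 8, 9, 10, 11, 12}, so each is used; only slot 7 can be 9, hence slot 7 = 9.
The 6 still-open variables together cover exactly {5, 6, 8, 10, 11, 12} — 6 values for 6 variables — and 11 appears only in slot 2's list, so slot 2 = 11.
slot 1 and slot 5 share exactly the 2 values {10, 12}; by pigeonhole those values go to them, so strike 10, 12 from slot 4, slot 6.

slot 6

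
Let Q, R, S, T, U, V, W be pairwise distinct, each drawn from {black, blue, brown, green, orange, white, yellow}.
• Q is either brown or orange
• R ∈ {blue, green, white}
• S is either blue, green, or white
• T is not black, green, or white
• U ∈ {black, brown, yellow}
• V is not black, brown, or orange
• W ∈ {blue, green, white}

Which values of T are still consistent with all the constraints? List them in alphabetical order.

brown, orange

The 7 variables draw from only 7 values {black, blue, brown, green, orange, white, yellow}, so each is used; only U can be black, hence U = black.
R, S, W share exactly the 3 values {blue, green, white}; by pigeonhole those values go to them, so strike blue, green, white from T, V.
V's domain is down to {yellow}, so V = yellow. Strike yellow from T.
No further eliminations apply; T can still be any of brown, orange.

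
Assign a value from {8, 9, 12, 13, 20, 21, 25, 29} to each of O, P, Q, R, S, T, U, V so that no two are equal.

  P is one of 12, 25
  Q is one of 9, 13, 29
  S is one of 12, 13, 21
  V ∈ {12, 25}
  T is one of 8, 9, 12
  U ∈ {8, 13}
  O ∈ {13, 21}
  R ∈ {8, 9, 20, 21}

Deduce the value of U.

The 8 variables draw from only 8 values {8, 9, 12, 13, 20, 21, 25, 29}, so each is used; only R can be 20, hence R = 20.
Among the 7 still-open variables, 29 fits only Q (and all 7 values in {8, 9, 12, 13, 21, 25, 29} must be used), so Q = 29.
Among the 6 still-open variables, 9 fits only T (and all 6 values in {8, 9, 12, 13, 21, 25} must be used), so T = 9.
Among the 5 still-open variables, 8 fits only U (and all 5 values in {8, 12, 13, 21, 25} must be used), so U = 8.

8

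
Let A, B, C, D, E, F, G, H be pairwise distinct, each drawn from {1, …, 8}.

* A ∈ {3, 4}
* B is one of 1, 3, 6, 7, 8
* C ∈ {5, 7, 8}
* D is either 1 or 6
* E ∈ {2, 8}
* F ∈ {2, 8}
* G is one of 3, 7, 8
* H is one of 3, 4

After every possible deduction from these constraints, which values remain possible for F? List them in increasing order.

The 8 variables draw from only 8 values {1, 2, 3, 4, 5, 6, 7, 8}, so each is used; only C can be 5, hence C = 5.
A and H share exactly the 2 values {3, 4}; by pigeonhole those values go to them, so strike 3, 4 from B, G.
E and F share exactly the 2 values {2, 8}; by pigeonhole those values go to them, so strike 2, 8 from B, G.
G's domain is down to {7}, so G = 7. Eliminate 7 elsewhere: B.
No further eliminations apply; F can still be any of 2, 8.

2, 8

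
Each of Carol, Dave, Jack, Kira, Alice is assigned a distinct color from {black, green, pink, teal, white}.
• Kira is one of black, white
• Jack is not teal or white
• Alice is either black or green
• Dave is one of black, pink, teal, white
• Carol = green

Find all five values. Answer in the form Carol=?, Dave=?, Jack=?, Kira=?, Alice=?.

Carol=green, Dave=teal, Jack=pink, Kira=white, Alice=black

Carol must be green (only option left). Remove green from Jack, Alice.
Alice's domain is down to {black}, so Alice = black. Eliminate black elsewhere: Dave, Jack, Kira.
Jack's domain is down to {pink}, so Jack = pink. So Dave can't be pink.
Kira has just one choice, so Kira = white. So Dave can't be white.
That leaves Dave = teal.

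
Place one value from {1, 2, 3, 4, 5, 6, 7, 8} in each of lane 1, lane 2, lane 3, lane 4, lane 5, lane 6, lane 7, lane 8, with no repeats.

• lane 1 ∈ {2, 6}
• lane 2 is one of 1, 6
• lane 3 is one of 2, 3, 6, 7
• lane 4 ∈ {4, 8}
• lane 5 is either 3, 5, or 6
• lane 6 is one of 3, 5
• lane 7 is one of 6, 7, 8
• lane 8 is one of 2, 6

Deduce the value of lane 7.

8

Among the 8 variables, 1 fits only lane 2 (and all 8 values in {1, 2, 3, 4, 5, 6, 7, 8} must be used), so lane 2 = 1.
The 7 still-open variables together cover exactly {2, 3, 4, 5, 6, 7, 8} — 7 values for 7 variables — and 4 appears only in lane 4's list, so lane 4 = 4.
Among the 6 still-open variables, 8 fits only lane 7 (and all 6 values in {2, 3, 5, 6, 7, 8} must be used), so lane 7 = 8.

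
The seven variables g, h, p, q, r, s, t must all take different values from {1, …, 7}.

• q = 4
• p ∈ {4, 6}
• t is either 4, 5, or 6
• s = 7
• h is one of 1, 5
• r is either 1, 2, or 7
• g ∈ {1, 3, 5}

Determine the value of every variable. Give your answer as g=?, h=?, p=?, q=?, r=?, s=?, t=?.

g=3, h=1, p=6, q=4, r=2, s=7, t=5

q's domain is down to {4}, so q = 4. So p, t can't be 4.
That leaves s = 7. So r can't be 7.
p must be 6 (only option left). Eliminate 6 elsewhere: t.
t's domain is down to {5}, so t = 5. Strike 5 from g, h.
That leaves h = 1. So g, r can't be 1.
r has just one choice, so r = 2.
g has just one choice, so g = 3.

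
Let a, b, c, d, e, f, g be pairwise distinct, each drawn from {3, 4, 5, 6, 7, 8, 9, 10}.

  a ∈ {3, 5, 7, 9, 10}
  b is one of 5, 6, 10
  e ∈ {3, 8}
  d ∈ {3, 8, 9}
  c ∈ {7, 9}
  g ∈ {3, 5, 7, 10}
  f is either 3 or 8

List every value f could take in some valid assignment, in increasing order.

3, 8

The 7 variables draw from only 7 values {3, 5, 6, 7, 8, 9, 10}, so each is used; only b can be 6, hence b = 6.
e and f share exactly the 2 values {3, 8}; by pigeonhole those values go to them, so strike 3, 8 from a, d, g.
d must be 9 (only option left). Remove 9 from a, c.
That leaves c = 7. Strike 7 from a, g.
No further eliminations apply; f can still be any of 3, 8.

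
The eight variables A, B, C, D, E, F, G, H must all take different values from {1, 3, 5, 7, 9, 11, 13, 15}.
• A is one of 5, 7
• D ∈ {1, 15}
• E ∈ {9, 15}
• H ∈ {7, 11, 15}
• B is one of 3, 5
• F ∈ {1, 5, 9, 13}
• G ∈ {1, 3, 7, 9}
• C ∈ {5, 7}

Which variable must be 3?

B

Among the 8 variables, 11 fits only H (and all 8 values in {1, 3, 5, 7, 9, 11, 13, 15} must be used), so H = 11.
Among the 7 still-open variables, 13 fits only F (and all 7 values in {1, 3, 5, 7, 9, 13, 15} must be used), so F = 13.
A and C share exactly the 2 values {5, 7}; by pigeonhole those values go to them, so strike 5, 7 from B, G.
So 3 goes to B.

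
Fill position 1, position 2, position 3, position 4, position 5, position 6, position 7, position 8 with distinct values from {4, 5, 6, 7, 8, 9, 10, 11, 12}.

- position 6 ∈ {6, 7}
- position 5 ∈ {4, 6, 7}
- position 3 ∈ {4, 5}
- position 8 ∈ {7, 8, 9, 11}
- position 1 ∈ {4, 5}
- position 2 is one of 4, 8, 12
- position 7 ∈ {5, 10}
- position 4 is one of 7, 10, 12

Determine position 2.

position 1 and position 3 share exactly the 2 values {4, 5}; by pigeonhole those values go to them, so strike 4, 5 from position 2, position 5, position 7.
position 7's domain is down to {10}, so position 7 = 10. So position 4 can't be 10.
position 5 and position 6 between them cover only {6, 7} — a naked pair. Remove those values from position 4, position 8.
position 4 must be 12 (only option left). Strike 12 from position 2.
So position 2 = 8.

8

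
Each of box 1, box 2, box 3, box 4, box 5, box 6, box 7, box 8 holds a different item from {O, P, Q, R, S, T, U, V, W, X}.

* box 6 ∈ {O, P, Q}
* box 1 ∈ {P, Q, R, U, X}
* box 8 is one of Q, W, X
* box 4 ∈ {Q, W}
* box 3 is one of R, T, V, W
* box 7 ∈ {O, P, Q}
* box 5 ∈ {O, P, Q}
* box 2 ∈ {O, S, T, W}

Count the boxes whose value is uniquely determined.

box 5, box 6, box 7 share exactly the 3 values {O, P, Q}; by pigeonhole those values go to them, so strike O, P, Q from box 1, box 2, box 4, box 8.
box 4 must be W (only option left). Eliminate W elsewhere: box 2, box 3, box 8.
That leaves box 8 = X. So box 1 can't be X.
Determined: box 4=W, box 8=X. The other boxes each still have more than one consistent value. That makes 2.

2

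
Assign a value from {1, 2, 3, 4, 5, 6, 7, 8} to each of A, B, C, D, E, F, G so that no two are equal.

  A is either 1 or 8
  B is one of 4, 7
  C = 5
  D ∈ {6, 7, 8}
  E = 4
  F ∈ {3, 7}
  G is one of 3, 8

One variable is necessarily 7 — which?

C must be 5 (only option left).
E has just one choice, so E = 4. So B can't be 4.
So 7 goes to B.

B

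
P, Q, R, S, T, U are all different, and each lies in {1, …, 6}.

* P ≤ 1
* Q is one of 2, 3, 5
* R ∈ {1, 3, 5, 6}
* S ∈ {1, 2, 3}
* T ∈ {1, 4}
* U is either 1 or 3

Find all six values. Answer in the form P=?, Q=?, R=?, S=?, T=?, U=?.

P=1, Q=5, R=6, S=2, T=4, U=3

P must be 1 (only option left). Remove 1 from R, S, T, U.
T has just one choice, so T = 4.
U has just one choice, so U = 3. Eliminate 3 elsewhere: Q, R, S.
S's domain is down to {2}, so S = 2. Remove 2 from Q.
Q must be 5 (only option left). Strike 5 from R.
R has just one choice, so R = 6.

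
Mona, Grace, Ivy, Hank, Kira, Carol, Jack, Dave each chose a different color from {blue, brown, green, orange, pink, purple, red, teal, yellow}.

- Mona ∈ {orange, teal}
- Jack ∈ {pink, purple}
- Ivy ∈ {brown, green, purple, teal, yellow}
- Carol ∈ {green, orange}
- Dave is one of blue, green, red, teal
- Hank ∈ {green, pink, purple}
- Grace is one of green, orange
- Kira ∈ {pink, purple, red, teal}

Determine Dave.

blue

Grace and Carol between them cover only {green, orange} — a naked pair. Remove those values from Mona, Ivy, Hank, Dave.
That leaves Mona = teal. Remove teal from Ivy, Kira, Dave.
Hank and Jack share exactly the 2 values {pink, purple}; by pigeonhole those values go to them, so strike pink, purple from Ivy, Kira.
Kira's domain is down to {red}, so Kira = red. Eliminate red elsewhere: Dave.
So Dave = blue.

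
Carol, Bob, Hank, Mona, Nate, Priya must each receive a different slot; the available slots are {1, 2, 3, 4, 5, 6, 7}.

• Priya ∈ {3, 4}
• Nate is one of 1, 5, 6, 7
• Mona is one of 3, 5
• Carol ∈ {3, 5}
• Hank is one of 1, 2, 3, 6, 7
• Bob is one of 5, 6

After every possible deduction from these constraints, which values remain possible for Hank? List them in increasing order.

Carol and Mona share exactly the 2 values {3, 5}; by pigeonhole those values go to them, so strike 3, 5 from Bob, Hank, Nate, Priya.
That leaves Bob = 6. Eliminate 6 elsewhere: Hank, Nate.
That leaves Priya = 4.
No further eliminations apply; Hank can still be any of 1, 2, 7.

1, 2, 7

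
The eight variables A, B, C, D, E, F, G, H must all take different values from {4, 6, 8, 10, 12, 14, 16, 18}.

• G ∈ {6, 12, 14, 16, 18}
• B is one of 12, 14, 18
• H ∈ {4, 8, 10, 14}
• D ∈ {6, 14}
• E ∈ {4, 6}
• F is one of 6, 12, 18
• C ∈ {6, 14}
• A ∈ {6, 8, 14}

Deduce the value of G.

The 8 variables draw from only 8 values {4, 6, 8, 10, 12, 14, 16, 18}, so each is used; only H can be 10, hence H = 10.
Among the 7 still-open variables, 4 fits only E (and all 7 values in {4, 6, 8, 12, 14, 16, 18} must be used), so E = 4.
The 6 still-open variables draw from only 6 values {6, 8, 12, 14, 16, 18}, so each is used; only A can be 8, hence A = 8.
Among the 5 still-open variables, 16 fits only G (and all 5 values in {6, 12, 14, 16, 18} must be used), so G = 16.

16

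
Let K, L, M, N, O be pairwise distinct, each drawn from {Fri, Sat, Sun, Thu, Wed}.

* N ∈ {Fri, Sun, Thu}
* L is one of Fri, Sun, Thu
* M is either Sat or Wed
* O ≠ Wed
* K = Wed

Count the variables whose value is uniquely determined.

2

K's domain is down to {Wed}, so K = Wed. So M can't be Wed.
M must be Sat (only option left). Remove Sat from O.
Determined: K=Wed, M=Sat. The other variables each still have more than one consistent value. That makes 2.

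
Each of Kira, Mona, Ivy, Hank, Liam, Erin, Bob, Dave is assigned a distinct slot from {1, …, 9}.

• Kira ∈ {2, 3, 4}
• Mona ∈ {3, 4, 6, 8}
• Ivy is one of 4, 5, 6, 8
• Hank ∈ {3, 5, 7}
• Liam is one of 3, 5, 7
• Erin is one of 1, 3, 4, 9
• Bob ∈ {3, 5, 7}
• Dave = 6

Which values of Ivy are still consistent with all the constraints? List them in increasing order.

4, 8

Dave's domain is down to {6}, so Dave = 6. Remove 6 from Mona, Ivy.
Hank, Liam, Bob share exactly the 3 values {3, 5, 7}; by pigeonhole those values go to them, so strike 3, 5, 7 from Kira, Mona, Ivy, Erin.
Mona and Ivy share exactly the 2 values {4, 8}; by pigeonhole those values go to them, so strike 4, 8 from Kira, Erin.
Kira has just one choice, so Kira = 2.
No further eliminations apply; Ivy can still be any of 4, 8.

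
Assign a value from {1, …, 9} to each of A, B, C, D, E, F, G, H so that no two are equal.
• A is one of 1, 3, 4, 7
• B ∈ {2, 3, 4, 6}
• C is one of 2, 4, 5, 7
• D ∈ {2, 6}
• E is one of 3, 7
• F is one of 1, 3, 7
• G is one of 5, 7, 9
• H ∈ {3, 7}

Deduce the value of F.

The 8 variables together cover exactly {1, 2, 3, 4, 5, 6, 7, 9} — 8 values for 8 variables — and 9 appears only in G's list, so G = 9.
The 7 still-open variables draw from only 7 values {1, 2, 3, 4, 5, 6, 7}, so each is used; only C can be 5, hence C = 5.
E and H share exactly the 2 values {3, 7}; by pigeonhole those values go to them, so strike 3, 7 from A, B, F.
So F = 1.

1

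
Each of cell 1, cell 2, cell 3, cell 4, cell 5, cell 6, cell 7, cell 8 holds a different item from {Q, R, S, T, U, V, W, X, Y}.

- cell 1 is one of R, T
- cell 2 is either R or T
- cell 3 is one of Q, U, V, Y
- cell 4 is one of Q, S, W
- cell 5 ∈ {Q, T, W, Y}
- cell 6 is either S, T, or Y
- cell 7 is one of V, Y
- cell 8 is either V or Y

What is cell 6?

Among the 8 variables, U fits only cell 3 (and all 8 values in {Q, R, S, T, U, V, W, Y} must be used), so cell 3 = U.
cell 1 and cell 2 share exactly the 2 values {R, T}; by pigeonhole those values go to them, so strike R, T from cell 5, cell 6.
cell 7 and cell 8 between them cover only {V, Y} — a naked pair. Remove those values from cell 5, cell 6.
So cell 6 = S.

S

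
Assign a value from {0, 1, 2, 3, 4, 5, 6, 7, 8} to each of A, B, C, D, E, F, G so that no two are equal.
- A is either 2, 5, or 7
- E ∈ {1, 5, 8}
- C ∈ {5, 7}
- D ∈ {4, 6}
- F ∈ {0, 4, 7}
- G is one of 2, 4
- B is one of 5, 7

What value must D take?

6

The 2 variables B and C are confined to {5, 7}, which locks those values in; drop them from A, E, F.
A has just one choice, so A = 2. Remove 2 from G.
That leaves G = 4. So D, F can't be 4.
So D = 6.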